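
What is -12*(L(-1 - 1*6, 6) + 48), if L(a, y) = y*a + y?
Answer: -144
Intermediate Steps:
L(a, y) = y + a*y (L(a, y) = a*y + y = y + a*y)
-12*(L(-1 - 1*6, 6) + 48) = -12*(6*(1 + (-1 - 1*6)) + 48) = -12*(6*(1 + (-1 - 6)) + 48) = -12*(6*(1 - 7) + 48) = -12*(6*(-6) + 48) = -12*(-36 + 48) = -12*12 = -144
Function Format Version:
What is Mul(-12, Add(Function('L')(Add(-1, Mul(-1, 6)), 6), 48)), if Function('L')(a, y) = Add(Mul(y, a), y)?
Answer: -144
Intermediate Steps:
Function('L')(a, y) = Add(y, Mul(a, y)) (Function('L')(a, y) = Add(Mul(a, y), y) = Add(y, Mul(a, y)))
Mul(-12, Add(Function('L')(Add(-1, Mul(-1, 6)), 6), 48)) = Mul(-12, Add(Mul(6, Add(1, Add(-1, Mul(-1, 6)))), 48)) = Mul(-12, Add(Mul(6, Add(1, Add(-1, -6))), 48)) = Mul(-12, Add(Mul(6, Add(1, -7)), 48)) = Mul(-12, Add(Mul(6, -6), 48)) = Mul(-12, Add(-36, 48)) = Mul(-12, 12) = -144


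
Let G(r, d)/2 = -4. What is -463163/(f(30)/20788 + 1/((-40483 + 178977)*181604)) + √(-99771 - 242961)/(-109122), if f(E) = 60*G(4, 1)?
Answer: 60540073506533953736/3018127719923 - 13*I*√3/4197 ≈ 2.0059e+7 - 0.0053649*I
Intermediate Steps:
G(r, d) = -8 (G(r, d) = 2*(-4) = -8)
f(E) = -480 (f(E) = 60*(-8) = -480)
-463163/(f(30)/20788 + 1/((-40483 + 178977)*181604)) + √(-99771 - 242961)/(-109122) = -463163/(-480/20788 + 1/((-40483 + 178977)*181604)) + √(-99771 - 242961)/(-109122) = -463163/(-480*1/20788 + (1/181604)/138494) + √(-342732)*(-1/109122) = -463163/(-120/5197 + (1/138494)*(1/181604)) + (338*I*√3)*(-1/109122) = -463163/(-120/5197 + 1/25151064376) - 13*I*√3/4197 = -463163/(-3018127719923/130710081562072) - 13*I*√3/4197 = -463163*(-130710081562072/3018127719923) - 13*I*√3/4197 = 60540073506533953736/3018127719923 - 13*I*√3/4197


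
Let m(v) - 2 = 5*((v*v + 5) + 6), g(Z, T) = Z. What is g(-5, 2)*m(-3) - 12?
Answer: -522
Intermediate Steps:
m(v) = 57 + 5*v**2 (m(v) = 2 + 5*((v*v + 5) + 6) = 2 + 5*((v**2 + 5) + 6) = 2 + 5*((5 + v**2) + 6) = 2 + 5*(11 + v**2) = 2 + (55 + 5*v**2) = 57 + 5*v**2)
g(-5, 2)*m(-3) - 12 = -5*(57 + 5*(-3)**2) - 12 = -5*(57 + 5*9) - 12 = -5*(57 + 45) - 12 = -5*102 - 12 = -510 - 12 = -522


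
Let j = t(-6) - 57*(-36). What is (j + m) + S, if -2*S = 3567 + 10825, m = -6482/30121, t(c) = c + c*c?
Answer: -22006468/4303 ≈ -5114.2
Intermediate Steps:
t(c) = c + c²
j = 2082 (j = -6*(1 - 6) - 57*(-36) = -6*(-5) + 2052 = 30 + 2052 = 2082)
m = -926/4303 (m = -6482*1/30121 = -926/4303 ≈ -0.21520)
S = -7196 (S = -(3567 + 10825)/2 = -½*14392 = -7196)
(j + m) + S = (2082 - 926/4303) - 7196 = 8957920/4303 - 7196 = -22006468/4303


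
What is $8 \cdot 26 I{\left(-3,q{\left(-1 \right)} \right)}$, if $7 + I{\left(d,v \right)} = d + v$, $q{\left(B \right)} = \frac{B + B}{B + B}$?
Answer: $-1872$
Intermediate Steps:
$q{\left(B \right)} = 1$ ($q{\left(B \right)} = \frac{2 B}{2 B} = 2 B \frac{1}{2 B} = 1$)
$I{\left(d,v \right)} = -7 + d + v$ ($I{\left(d,v \right)} = -7 + \left(d + v\right) = -7 + d + v$)
$8 \cdot 26 I{\left(-3,q{\left(-1 \right)} \right)} = 8 \cdot 26 \left(-7 - 3 + 1\right) = 208 \left(-9\right) = -1872$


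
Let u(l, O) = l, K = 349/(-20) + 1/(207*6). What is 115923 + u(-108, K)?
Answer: 115815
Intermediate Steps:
K = -216719/12420 (K = 349*(-1/20) + (1/207)*(⅙) = -349/20 + 1/1242 = -216719/12420 ≈ -17.449)
115923 + u(-108, K) = 115923 - 108 = 115815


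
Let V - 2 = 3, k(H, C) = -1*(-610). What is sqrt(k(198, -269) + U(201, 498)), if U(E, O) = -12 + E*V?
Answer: sqrt(1603) ≈ 40.037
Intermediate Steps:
k(H, C) = 610
V = 5 (V = 2 + 3 = 5)
U(E, O) = -12 + 5*E (U(E, O) = -12 + E*5 = -12 + 5*E)
sqrt(k(198, -269) + U(201, 498)) = sqrt(610 + (-12 + 5*201)) = sqrt(610 + (-12 + 1005)) = sqrt(610 + 993) = sqrt(1603)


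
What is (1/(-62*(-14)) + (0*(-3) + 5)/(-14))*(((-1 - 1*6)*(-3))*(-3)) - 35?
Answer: -1559/124 ≈ -12.573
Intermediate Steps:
(1/(-62*(-14)) + (0*(-3) + 5)/(-14))*(((-1 - 1*6)*(-3))*(-3)) - 35 = (-1/62*(-1/14) + (0 + 5)*(-1/14))*(((-1 - 6)*(-3))*(-3)) - 35 = (1/868 + 5*(-1/14))*(-7*(-3)*(-3)) - 35 = (1/868 - 5/14)*(21*(-3)) - 35 = -309/868*(-63) - 35 = 2781/124 - 35 = -1559/124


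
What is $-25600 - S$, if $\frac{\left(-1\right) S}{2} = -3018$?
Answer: $-31636$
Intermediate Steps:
$S = 6036$ ($S = \left(-2\right) \left(-3018\right) = 6036$)
$-25600 - S = -25600 - 6036 = -31636$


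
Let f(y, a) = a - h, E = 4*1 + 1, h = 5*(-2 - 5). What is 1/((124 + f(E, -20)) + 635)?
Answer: 1/774 ≈ 0.0012920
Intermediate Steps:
h = -35 (h = 5*(-7) = -35)
E = 5 (E = 4 + 1 = 5)
f(y, a) = 35 + a (f(y, a) = a - 1*(-35) = a + 35 = 35 + a)
1/((124 + f(E, -20)) + 635) = 1/((124 + (35 - 20)) + 635) = 1/((124 + 15) + 635) = 1/(139 + 635) = 1/774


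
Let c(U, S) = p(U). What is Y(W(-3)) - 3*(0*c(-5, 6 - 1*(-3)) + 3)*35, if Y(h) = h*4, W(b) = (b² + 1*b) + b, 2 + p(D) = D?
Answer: -303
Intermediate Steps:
p(D) = -2 + D
c(U, S) = -2 + U
W(b) = b² + 2*b (W(b) = (b² + b) + b = (b + b²) + b = b² + 2*b)
Y(h) = 4*h
Y(W(-3)) - 3*(0*c(-5, 6 - 1*(-3)) + 3)*35 = 4*(-3*(2 - 3)) - 3*(0*(-2 - 5) + 3)*35 = 4*(-3*(-1)) - 3*(0*(-7) + 3)*35 = 4*3 - 3*(0 + 3)*35 = 12 - 3*3*35 = 12 - 9*35 = 12 - 315 = -303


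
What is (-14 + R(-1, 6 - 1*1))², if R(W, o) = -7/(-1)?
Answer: 49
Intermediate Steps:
R(W, o) = 7 (R(W, o) = -7*(-1) = 7)
(-14 + R(-1, 6 - 1*1))² = (-14 + 7)² = (-7)² = 49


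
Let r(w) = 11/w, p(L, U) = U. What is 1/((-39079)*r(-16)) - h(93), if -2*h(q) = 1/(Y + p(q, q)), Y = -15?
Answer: 432365/67059564 ≈ 0.0064475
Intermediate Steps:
h(q) = -1/(2*(-15 + q))
1/((-39079)*r(-16)) - h(93) = 1/((-39079)*((11/(-16)))) - (-1)/(-30 + 2*93) = -1/(39079*(11*(-1/16))) - (-1)/(-30 + 186) = -1/(39079*(-11/16)) - (-1)/156 = -1/39079*(-16/11) - (-1)/156 = 16/429869 - 1*(-1/156) = 16/429869 + 1/156 = 432365/67059564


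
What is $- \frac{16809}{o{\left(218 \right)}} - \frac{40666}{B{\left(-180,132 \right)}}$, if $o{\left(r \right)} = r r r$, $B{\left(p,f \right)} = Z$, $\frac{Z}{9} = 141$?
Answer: $- \frac{421330525133}{13147134408} \approx -32.047$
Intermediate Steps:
$Z = 1269$ ($Z = 9 \cdot 141 = 1269$)
$B{\left(p,f \right)} = 1269$
$o{\left(r \right)} = r^{3}$ ($o{\left(r \right)} = r^{2} r = r^{3}$)
$- \frac{16809}{o{\left(218 \right)}} - \frac{40666}{B{\left(-180,132 \right)}} = - \frac{16809}{218^{3}} - \frac{40666}{1269} = - \frac{16809}{10360232} - \frac{40666}{1269} = - \frac{421330525133}{13147134408}$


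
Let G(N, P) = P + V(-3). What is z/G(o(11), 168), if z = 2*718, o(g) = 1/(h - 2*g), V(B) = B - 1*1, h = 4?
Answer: 359/41 ≈ 8.7561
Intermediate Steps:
V(B) = -1 + B (V(B) = B - 1 = -1 + B)
o(g) = 1/(4 - 2*g)
G(N, P) = -4 + P (G(N, P) = P + (-1 - 3) = P - 4 = -4 + P)
z = 1436
z/G(o(11), 168) = 1436/(-4 + 168) = 1436/164 = 1436*(1/164) = 359/41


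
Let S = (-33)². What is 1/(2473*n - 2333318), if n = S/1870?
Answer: -170/396419233 ≈ -4.2884e-7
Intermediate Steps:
S = 1089
n = 99/170 (n = 1089/1870 = 1089*(1/1870) = 99/170 ≈ 0.58235)
1/(2473*n - 2333318) = 1/(2473*(99/170) - 2333318) = 1/(244827/170 - 2333318) = 1/(-396419233/170) = -170/396419233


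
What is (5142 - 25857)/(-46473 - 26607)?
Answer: 1381/4872 ≈ 0.28346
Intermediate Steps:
(5142 - 25857)/(-46473 - 26607) = -20715/(-73080) = -20715*(-1/73080) = 1381/4872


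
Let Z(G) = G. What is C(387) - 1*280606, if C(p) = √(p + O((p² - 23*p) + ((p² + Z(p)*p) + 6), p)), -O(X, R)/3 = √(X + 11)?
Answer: -280606 + √(387 - 3*√440423) ≈ -2.8061e+5 + 40.049*I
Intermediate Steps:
O(X, R) = -3*√(11 + X) (O(X, R) = -3*√(X + 11) = -3*√(11 + X))
C(p) = √(p - 3*√(17 - 23*p + 3*p²)) (C(p) = √(p - 3*√(11 + ((p² - 23*p) + ((p² + p*p) + 6)))) = √(p - 3*√(11 + ((p² - 23*p) + ((p² + p²) + 6)))) = √(p - 3*√(11 + ((p² - 23*p) + (2*p² + 6)))) = √(p - 3*√(11 + ((p² - 23*p) + (6 + 2*p²)))) = √(p - 3*√(11 + (6 - 23*p + 3*p²))) = √(p - 3*√(17 - 23*p + 3*p²)))
C(387) - 1*280606 = √(387 - 3*√(17 - 23*387 + 3*387²)) - 1*280606 = √(387 - 3*√(17 - 8901 + 3*149769)) - 280606 = √(387 - 3*√(17 - 8901 + 449307)) - 280606 = √(387 - 3*√440423) - 280606 = -280606 + √(387 - 3*√440423)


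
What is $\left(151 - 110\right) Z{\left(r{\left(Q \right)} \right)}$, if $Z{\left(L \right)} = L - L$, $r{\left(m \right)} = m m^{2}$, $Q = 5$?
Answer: $0$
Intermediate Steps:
$r{\left(m \right)} = m^{3}$
$Z{\left(L \right)} = 0$
$\left(151 - 110\right) Z{\left(r{\left(Q \right)} \right)} = \left(151 - 110\right) 0 = 41 \cdot 0 = 0$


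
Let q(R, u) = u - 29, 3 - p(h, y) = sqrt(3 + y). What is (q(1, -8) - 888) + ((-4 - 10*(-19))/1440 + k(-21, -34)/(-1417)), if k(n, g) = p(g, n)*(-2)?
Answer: -314528633/340080 - 6*I*sqrt(2)/1417 ≈ -924.87 - 0.0059882*I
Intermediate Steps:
p(h, y) = 3 - sqrt(3 + y)
k(n, g) = -6 + 2*sqrt(3 + n) (k(n, g) = (3 - sqrt(3 + n))*(-2) = -6 + 2*sqrt(3 + n))
q(R, u) = -29 + u
(q(1, -8) - 888) + ((-4 - 10*(-19))/1440 + k(-21, -34)/(-1417)) = ((-29 - 8) - 888) + ((-4 - 10*(-19))/1440 + (-6 + 2*sqrt(3 - 21))/(-1417)) = (-37 - 888) + ((-4 + 190)*(1/1440) + (-6 + 2*sqrt(-18))*(-1/1417)) = -925 + (186*(1/1440) + (-6 + 2*(3*I*sqrt(2)))*(-1/1417)) = -925 + (31/240 + (-6 + 6*I*sqrt(2))*(-1/1417)) = -925 + (31/240 + (6/1417 - 6*I*sqrt(2)/1417)) = -925 + (45367/340080 - 6*I*sqrt(2)/1417) = -314528633/340080 - 6*I*sqrt(2)/1417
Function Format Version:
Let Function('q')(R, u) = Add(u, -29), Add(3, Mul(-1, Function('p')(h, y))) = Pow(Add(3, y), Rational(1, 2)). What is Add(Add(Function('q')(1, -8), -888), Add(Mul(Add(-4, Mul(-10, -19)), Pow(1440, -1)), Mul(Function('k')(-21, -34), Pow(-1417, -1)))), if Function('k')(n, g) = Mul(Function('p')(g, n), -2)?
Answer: Add(Rational(-314528633, 340080), Mul(Rational(-6, 1417), I, Pow(2, Rational(1, 2)))) ≈ Add(-924.87, Mul(-0.0059882, I))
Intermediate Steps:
Function('p')(h, y) = Add(3, Mul(-1, Pow(Add(3, y), Rational(1, 2))))
Function('k')(n, g) = Add(-6, Mul(2, Pow(Add(3, n), Rational(1, 2)))) (Function('k')(n, g) = Mul(Add(3, Mul(-1, Pow(Add(3, n), Rational(1, 2)))), -2) = Add(-6, Mul(2, Pow(Add(3, n), Rational(1, 2)))))
Function('q')(R, u) = Add(-29, u)
Add(Add(Function('q')(1, -8), -888), Add(Mul(Add(-4, Mul(-10, -19)), Pow(1440, -1)), Mul(Function('k')(-21, -34), Pow(-1417, -1)))) = Add(Add(Add(-29, -8), -888), Add(Mul(Add(-4, Mul(-10, -19)), Pow(1440, -1)), Mul(Add(-6, Mul(2, Pow(Add(3, -21), Rational(1, 2)))), Pow(-1417, -1)))) = Add(Add(-37, -888), Add(Mul(Add(-4, 190), Rational(1, 1440)), Mul(Add(-6, Mul(2, Pow(-18, Rational(1, 2)))), Rational(-1, 1417)))) = Add(-925, Add(Mul(186, Rational(1, 1440)), Mul(Add(-6, Mul(2, Mul(3, I, Pow(2, Rational(1, 2))))), Rational(-1, 1417)))) = Add(-925, Add(Rational(31, 240), Mul(Add(-6, Mul(6, I, Pow(2, Rational(1, 2)))), Rational(-1, 1417)))) = Add(-925, Add(Rational(31, 240), Add(Rational(6, 1417), Mul(Rational(-6, 1417), I, Pow(2, Rational(1, 2)))))) = Add(-925, Add(Rational(45367, 340080), Mul(Rational(-6, 1417), I, Pow(2, Rational(1, 2))))) = Add(Rational(-314528633, 340080), Mul(Rational(-6, 1417), I, Pow(2, Rational(1, 2))))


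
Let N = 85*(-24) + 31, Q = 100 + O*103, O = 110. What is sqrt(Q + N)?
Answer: sqrt(9421) ≈ 97.062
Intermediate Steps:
Q = 11430 (Q = 100 + 110*103 = 100 + 11330 = 11430)
N = -2009 (N = -2040 + 31 = -2009)
sqrt(Q + N) = sqrt(11430 - 2009) = sqrt(9421)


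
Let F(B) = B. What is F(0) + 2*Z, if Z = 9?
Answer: 18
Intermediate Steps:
F(0) + 2*Z = 0 + 2*9 = 0 + 18 = 18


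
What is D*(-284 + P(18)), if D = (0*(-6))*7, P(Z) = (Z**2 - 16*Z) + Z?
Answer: 0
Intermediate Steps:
P(Z) = Z**2 - 15*Z
D = 0 (D = 0*7 = 0)
D*(-284 + P(18)) = 0*(-284 + 18*(-15 + 18)) = 0*(-284 + 18*3) = 0*(-284 + 54) = 0*(-230) = 0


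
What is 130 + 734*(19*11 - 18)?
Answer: 140324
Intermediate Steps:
130 + 734*(19*11 - 18) = 130 + 734*(209 - 18) = 130 + 734*191 = 130 + 140194 = 140324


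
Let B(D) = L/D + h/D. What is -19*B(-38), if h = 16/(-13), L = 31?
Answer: 387/26 ≈ 14.885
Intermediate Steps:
h = -16/13 (h = 16*(-1/13) = -16/13 ≈ -1.2308)
B(D) = 387/(13*D) (B(D) = 31/D - 16/(13*D) = 387/(13*D))
-19*B(-38) = -7353/(13*(-38)) = -7353*(-1)/(13*38) = -19*(-387/494) = 387/26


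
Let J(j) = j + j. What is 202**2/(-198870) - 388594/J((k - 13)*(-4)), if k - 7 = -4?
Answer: -772829531/159096 ≈ -4857.6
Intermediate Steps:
k = 3 (k = 7 - 4 = 3)
J(j) = 2*j
202**2/(-198870) - 388594/J((k - 13)*(-4)) = 202**2/(-198870) - 388594*(-1/(8*(3 - 13))) = 40804*(-1/198870) - 388594/(2*(-10*(-4))) = -20402/99435 - 388594/(2*40) = -20402/99435 - 388594/80 = -20402/99435 - 388594*1/80 = -20402/99435 - 194297/40 = -772829531/159096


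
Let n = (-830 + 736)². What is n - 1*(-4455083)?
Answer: 4463919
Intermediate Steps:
n = 8836 (n = (-94)² = 8836)
n - 1*(-4455083) = 8836 - 1*(-4455083) = 8836 + 4455083 = 4463919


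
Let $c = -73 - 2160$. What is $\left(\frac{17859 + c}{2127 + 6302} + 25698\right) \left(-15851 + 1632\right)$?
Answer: $- \frac{3080177622892}{8429} \approx -3.6543 \cdot 10^{8}$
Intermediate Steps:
$c = -2233$ ($c = -73 - 2160 = -2233$)
$\left(\frac{17859 + c}{2127 + 6302} + 25698\right) \left(-15851 + 1632\right) = \left(\frac{17859 - 2233}{2127 + 6302} + 25698\right) \left(-15851 + 1632\right) = \left(\frac{15626}{8429} + 25698\right) \left(-14219\right) = \frac{216624068}{8429} \left(-14219\right) = - \frac{3080177622892}{8429}$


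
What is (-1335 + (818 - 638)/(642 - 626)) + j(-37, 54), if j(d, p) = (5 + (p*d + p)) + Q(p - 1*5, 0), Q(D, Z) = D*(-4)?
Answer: -13835/4 ≈ -3458.8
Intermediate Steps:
Q(D, Z) = -4*D
j(d, p) = 25 - 3*p + d*p (j(d, p) = (5 + (p*d + p)) - 4*(p - 1*5) = (5 + (d*p + p)) - 4*(p - 5) = (5 + (p + d*p)) - 4*(-5 + p) = (5 + p + d*p) + (20 - 4*p) = 25 - 3*p + d*p)
(-1335 + (818 - 638)/(642 - 626)) + j(-37, 54) = (-1335 + (818 - 638)/(642 - 626)) + (25 - 3*54 - 37*54) = (-1335 + 180/16) + (25 - 162 - 1998) = (-1335 + 180*(1/16)) - 2135 = (-1335 + 45/4) - 2135 = -5295/4 - 2135 = -13835/4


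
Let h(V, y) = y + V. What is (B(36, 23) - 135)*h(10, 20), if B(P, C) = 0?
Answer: -4050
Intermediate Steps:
h(V, y) = V + y
(B(36, 23) - 135)*h(10, 20) = (0 - 135)*(10 + 20) = -135*30 = -4050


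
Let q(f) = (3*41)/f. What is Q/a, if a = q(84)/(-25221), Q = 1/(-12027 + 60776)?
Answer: -706188/1998709 ≈ -0.35332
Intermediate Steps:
Q = 1/48749 ≈ 2.0513e-5
q(f) = 123/f
a = -41/706188 (a = (123/84)/(-25221) = (123*(1/84))*(-1/25221) = (41/28)*(-1/25221) = -41/706188 ≈ -5.8058e-5)
Q/a = 1/(48749*(-41/706188)) = (1/48749)*(-706188/41) = -706188/1998709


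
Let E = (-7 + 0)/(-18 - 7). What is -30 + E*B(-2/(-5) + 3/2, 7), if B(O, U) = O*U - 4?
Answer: -6849/250 ≈ -27.396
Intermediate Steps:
B(O, U) = -4 + O*U
E = 7/25 (E = -7/(-25) = -7*(-1/25) = 7/25 ≈ 0.28000)
-30 + E*B(-2/(-5) + 3/2, 7) = -30 + 7*(-4 + (-2/(-5) + 3/2)*7)/25 = -30 + 7*(-4 + (-2*(-1/5) + 3*(1/2))*7)/25 = -30 + 7*(-4 + (2/5 + 3/2)*7)/25 = -30 + 7*(-4 + (19/10)*7)/25 = -30 + 7*(-4 + 133/10)/25 = -30 + (7/25)*(93/10) = -30 + 651/250 = -6849/250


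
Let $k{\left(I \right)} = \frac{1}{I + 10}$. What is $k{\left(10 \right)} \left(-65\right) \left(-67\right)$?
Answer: $\frac{871}{4} \approx 217.75$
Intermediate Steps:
$k{\left(I \right)} = \frac{1}{10 + I}$
$k{\left(10 \right)} \left(-65\right) \left(-67\right) = \frac{1}{10 + 10} \left(-65\right) \left(-67\right) = \frac{1}{20} \left(-65\right) \left(-67\right) = \left(- \frac{13}{4}\right) \left(-67\right) = \frac{871}{4}$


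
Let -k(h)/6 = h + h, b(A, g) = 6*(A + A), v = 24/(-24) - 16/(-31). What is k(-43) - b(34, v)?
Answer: 108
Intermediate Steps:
v = -15/31 (v = 24*(-1/24) - 16*(-1/31) = -1 + 16/31 = -15/31 ≈ -0.48387)
b(A, g) = 12*A (b(A, g) = 6*(2*A) = 12*A)
k(h) = -12*h (k(h) = -6*(h + h) = -12*h)
k(-43) - b(34, v) = -12*(-43) - 12*34 = 516 - 1*408 = 516 - 408 = 108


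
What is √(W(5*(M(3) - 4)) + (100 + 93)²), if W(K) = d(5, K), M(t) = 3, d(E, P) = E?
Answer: √37254 ≈ 193.01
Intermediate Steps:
W(K) = 5
√(W(5*(M(3) - 4)) + (100 + 93)²) = √(5 + (100 + 93)²) = √(5 + 193²) = √(5 + 37249) = √37254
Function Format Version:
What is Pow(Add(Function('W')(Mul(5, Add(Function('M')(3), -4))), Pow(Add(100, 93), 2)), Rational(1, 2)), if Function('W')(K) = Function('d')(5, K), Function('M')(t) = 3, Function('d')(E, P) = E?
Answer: Pow(37254, Rational(1, 2)) ≈ 193.01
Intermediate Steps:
Function('W')(K) = 5
Pow(Add(Function('W')(Mul(5, Add(Function('M')(3), -4))), Pow(Add(100, 93), 2)), Rational(1, 2)) = Pow(Add(5, Pow(Add(100, 93), 2)), Rational(1, 2)) = Pow(Add(5, Pow(193, 2)), Rational(1, 2)) = Pow(Add(5, 37249), Rational(1, 2)) = Pow(37254, Rational(1, 2))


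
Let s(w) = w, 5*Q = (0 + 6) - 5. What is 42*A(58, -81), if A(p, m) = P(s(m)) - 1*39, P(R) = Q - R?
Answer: 8862/5 ≈ 1772.4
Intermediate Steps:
Q = ⅕ (Q = ((0 + 6) - 5)/5 = (6 - 5)/5 = (⅕)*1 = ⅕ ≈ 0.20000)
P(R) = ⅕ - R
A(p, m) = -194/5 - m (A(p, m) = (⅕ - m) - 1*39 = (⅕ - m) - 39 = -194/5 - m)
42*A(58, -81) = 42*(-194/5 - 1*(-81)) = 42*(-194/5 + 81) = 42*(211/5) = 8862/5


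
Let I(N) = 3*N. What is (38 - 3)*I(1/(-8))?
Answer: -105/8 ≈ -13.125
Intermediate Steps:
(38 - 3)*I(1/(-8)) = (38 - 3)*(3/(-8)) = 35*(3*(-⅛)) = 35*(-3/8) = -105/8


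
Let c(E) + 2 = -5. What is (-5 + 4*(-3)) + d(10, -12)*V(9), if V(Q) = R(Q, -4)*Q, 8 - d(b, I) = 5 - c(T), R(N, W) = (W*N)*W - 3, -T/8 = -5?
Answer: -5093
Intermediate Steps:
T = 40 (T = -8*(-5) = 40)
c(E) = -7 (c(E) = -2 - 5 = -7)
R(N, W) = -3 + N*W² (R(N, W) = (N*W)*W - 3 = N*W² - 3 = -3 + N*W²)
d(b, I) = -4 (d(b, I) = 8 - (5 - 1*(-7)) = 8 - (5 + 7) = 8 - 1*12 = 8 - 12 = -4)
V(Q) = Q*(-3 + 16*Q) (V(Q) = (-3 + Q*(-4)²)*Q = (-3 + Q*16)*Q = (-3 + 16*Q)*Q = Q*(-3 + 16*Q))
(-5 + 4*(-3)) + d(10, -12)*V(9) = (-5 + 4*(-3)) - 36*(-3 + 16*9) = (-5 - 12) - 36*(-3 + 144) = -17 - 36*141 = -17 - 4*1269 = -17 - 5076 = -5093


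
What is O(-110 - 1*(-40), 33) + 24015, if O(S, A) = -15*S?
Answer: 25065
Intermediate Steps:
O(-110 - 1*(-40), 33) + 24015 = -15*(-110 - 1*(-40)) + 24015 = -15*(-110 + 40) + 24015 = -15*(-70) + 24015 = 1050 + 24015 = 25065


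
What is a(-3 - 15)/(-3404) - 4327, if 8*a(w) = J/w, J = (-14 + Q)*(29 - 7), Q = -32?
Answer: -23054267/5328 ≈ -4327.0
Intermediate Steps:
J = -1012 (J = (-14 - 32)*(29 - 7) = -46*22 = -1012)
a(w) = -253/(2*w) (a(w) = (-1012/w)/8 = -253/(2*w))
a(-3 - 15)/(-3404) - 4327 = -253/(2*(-3 - 15))/(-3404) - 4327 = -253/2/(-18)*(-1/3404) - 4327 = -253/2*(-1/18)*(-1/3404) - 4327 = (253/36)*(-1/3404) - 4327 = -11/5328 - 4327 = -23054267/5328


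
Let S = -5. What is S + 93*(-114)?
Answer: -10607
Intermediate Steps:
S + 93*(-114) = -5 + 93*(-114) = -5 - 10602 = -10607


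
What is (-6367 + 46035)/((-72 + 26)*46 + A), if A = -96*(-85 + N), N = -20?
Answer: 9917/1991 ≈ 4.9809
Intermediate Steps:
A = 10080 (A = -96*(-85 - 20) = -96*(-105) = 10080)
(-6367 + 46035)/((-72 + 26)*46 + A) = (-6367 + 46035)/((-72 + 26)*46 + 10080) = 39668/(-46*46 + 10080) = 39668/(-2116 + 10080) = 39668/7964 = 39668*(1/7964) = 9917/1991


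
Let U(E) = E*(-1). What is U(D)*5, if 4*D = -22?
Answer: 55/2 ≈ 27.500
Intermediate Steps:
D = -11/2 (D = (1/4)*(-22) = -11/2 ≈ -5.5000)
U(E) = -E
U(D)*5 = -1*(-11/2)*5 = (11/2)*5 = 55/2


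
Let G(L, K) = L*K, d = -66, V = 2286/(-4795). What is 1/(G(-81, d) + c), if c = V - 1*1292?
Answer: 4795/19436644 ≈ 0.00024670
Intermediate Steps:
V = -2286/4795 (V = 2286*(-1/4795) = -2286/4795 ≈ -0.47675)
G(L, K) = K*L
c = -6197426/4795 (c = -2286/4795 - 1*1292 = -2286/4795 - 1292 = -6197426/4795 ≈ -1292.5)
1/(G(-81, d) + c) = 1/(-66*(-81) - 6197426/4795) = 1/(5346 - 6197426/4795) = 1/(19436644/4795) = 4795/19436644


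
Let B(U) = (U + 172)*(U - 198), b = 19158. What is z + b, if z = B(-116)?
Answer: 1574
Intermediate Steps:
B(U) = (-198 + U)*(172 + U) (B(U) = (172 + U)*(-198 + U) = (-198 + U)*(172 + U))
z = -17584 (z = -34056 + (-116)**2 - 26*(-116) = -34056 + 13456 + 3016 = -17584)
z + b = -17584 + 19158 = 1574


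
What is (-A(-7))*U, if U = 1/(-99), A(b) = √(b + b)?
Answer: I*√14/99 ≈ 0.037795*I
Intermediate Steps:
A(b) = √2*√b (A(b) = √(2*b) = √2*√b)
U = -1/99 ≈ -0.010101
(-A(-7))*U = -√2*√(-7)*(-1/99) = -√2*I*√7*(-1/99) = -I*√14*(-1/99) = I*√14/99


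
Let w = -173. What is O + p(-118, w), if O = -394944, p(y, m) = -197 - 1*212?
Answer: -395353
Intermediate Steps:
p(y, m) = -409 (p(y, m) = -197 - 212 = -409)
O + p(-118, w) = -394944 - 409 = -395353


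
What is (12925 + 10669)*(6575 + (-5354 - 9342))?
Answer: -191606874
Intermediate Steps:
(12925 + 10669)*(6575 + (-5354 - 9342)) = 23594*(6575 - 14696) = 23594*(-8121) = -191606874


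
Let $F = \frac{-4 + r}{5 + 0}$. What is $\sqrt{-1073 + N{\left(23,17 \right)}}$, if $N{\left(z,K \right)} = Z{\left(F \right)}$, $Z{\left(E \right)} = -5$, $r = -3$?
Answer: $7 i \sqrt{22} \approx 32.833 i$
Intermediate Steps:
$F = - \frac{7}{5}$ ($F = \frac{-4 - 3}{5 + 0} = - \frac{7}{5} \approx -1.4$)
$N{\left(z,K \right)} = -5$
$\sqrt{-1073 + N{\left(23,17 \right)}} = \sqrt{-1073 - 5} = \sqrt{-1078} = 7 i \sqrt{22}$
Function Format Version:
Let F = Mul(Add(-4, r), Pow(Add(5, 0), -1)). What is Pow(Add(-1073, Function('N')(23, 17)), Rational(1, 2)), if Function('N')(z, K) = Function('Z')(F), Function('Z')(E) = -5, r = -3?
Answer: Mul(7, I, Pow(22, Rational(1, 2))) ≈ Mul(32.833, I)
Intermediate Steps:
F = Rational(-7, 5) (F = Mul(Add(-4, -3), Pow(Add(5, 0), -1)) = Mul(-7, Pow(5, -1)) = Mul(-7, Rational(1, 5)) = Rational(-7, 5) ≈ -1.4000)
Function('N')(z, K) = -5
Pow(Add(-1073, Function('N')(23, 17)), Rational(1, 2)) = Pow(Add(-1073, -5), Rational(1, 2)) = Pow(-1078, Rational(1, 2)) = Mul(7, I, Pow(22, Rational(1, 2)))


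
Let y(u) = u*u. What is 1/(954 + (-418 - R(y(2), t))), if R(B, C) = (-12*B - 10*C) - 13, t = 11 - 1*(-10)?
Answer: 1/807 ≈ 0.0012392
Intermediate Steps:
y(u) = u²
t = 21 (t = 11 + 10 = 21)
R(B, C) = -13 - 12*B - 10*C
1/(954 + (-418 - R(y(2), t))) = 1/(954 + (-418 - (-13 - 12*2² - 10*21))) = 1/(954 + (-418 - (-13 - 12*4 - 210))) = 1/(954 + (-418 - (-13 - 48 - 210))) = 1/(954 + (-418 - 1*(-271))) = 1/(954 + (-418 + 271)) = 1/(954 - 147) = 1/807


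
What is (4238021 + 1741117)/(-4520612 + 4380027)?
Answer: -5979138/140585 ≈ -42.530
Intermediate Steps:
(4238021 + 1741117)/(-4520612 + 4380027) = 5979138/(-140585) = 5979138*(-1/140585) = -5979138/140585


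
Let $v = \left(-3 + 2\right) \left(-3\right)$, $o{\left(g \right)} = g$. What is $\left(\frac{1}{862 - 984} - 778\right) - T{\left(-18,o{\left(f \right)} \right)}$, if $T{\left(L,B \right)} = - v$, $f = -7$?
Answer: $- \frac{94551}{122} \approx -775.01$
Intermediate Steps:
$v = 3$ ($v = \left(-1\right) \left(-3\right) = 3$)
$T{\left(L,B \right)} = -3$ ($T{\left(L,B \right)} = \left(-1\right) 3 = -3$)
$\left(\frac{1}{862 - 984} - 778\right) - T{\left(-18,o{\left(f \right)} \right)} = \left(\frac{1}{862 - 984} - 778\right) - -3 = \left(\frac{1}{-122} - 778\right) + 3 = \left(- \frac{1}{122} - 778\right) + 3 = - \frac{94917}{122} + 3 = - \frac{94551}{122}$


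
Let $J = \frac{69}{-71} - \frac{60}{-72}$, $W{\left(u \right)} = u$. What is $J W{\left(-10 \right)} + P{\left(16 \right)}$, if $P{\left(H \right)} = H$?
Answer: $\frac{3703}{213} \approx 17.385$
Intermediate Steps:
$J = - \frac{59}{426}$ ($J = 69 \left(- \frac{1}{71}\right) - - \frac{5}{6} = - \frac{69}{71} + \frac{5}{6} = - \frac{59}{426} \approx -0.1385$)
$J W{\left(-10 \right)} + P{\left(16 \right)} = \left(- \frac{59}{426}\right) \left(-10\right) + 16 = \frac{295}{213} + 16 = \frac{3703}{213}$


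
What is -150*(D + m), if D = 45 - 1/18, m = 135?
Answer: -80975/3 ≈ -26992.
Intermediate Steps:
D = 809/18 (D = 45 - 1*1/18 = 45 - 1/18 = 809/18 ≈ 44.944)
-150*(D + m) = -150*(809/18 + 135) = -150*3239/18 = -80975/3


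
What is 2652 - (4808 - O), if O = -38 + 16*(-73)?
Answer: -3362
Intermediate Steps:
O = -1206 (O = -38 - 1168 = -1206)
2652 - (4808 - O) = 2652 - (4808 - 1*(-1206)) = 2652 - (4808 + 1206) = 2652 - 1*6014 = 2652 - 6014 = -3362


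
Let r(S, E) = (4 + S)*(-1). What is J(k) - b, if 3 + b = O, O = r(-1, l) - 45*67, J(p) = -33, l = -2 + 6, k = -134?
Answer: 2988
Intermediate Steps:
l = 4
r(S, E) = -4 - S
O = -3018 (O = (-4 - 1*(-1)) - 45*67 = (-4 + 1) - 3015 = -3 - 3015 = -3018)
b = -3021 (b = -3 - 3018 = -3021)
J(k) - b = -33 - 1*(-3021) = -33 + 3021 = 2988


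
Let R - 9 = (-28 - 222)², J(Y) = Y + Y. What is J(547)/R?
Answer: 1094/62509 ≈ 0.017501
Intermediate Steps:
J(Y) = 2*Y
R = 62509 (R = 9 + (-28 - 222)² = 9 + (-250)² = 9 + 62500 = 62509)
J(547)/R = (2*547)/62509 = 1094*(1/62509) = 1094/62509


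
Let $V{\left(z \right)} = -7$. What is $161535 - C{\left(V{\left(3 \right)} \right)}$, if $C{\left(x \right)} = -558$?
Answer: $162093$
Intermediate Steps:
$161535 - C{\left(V{\left(3 \right)} \right)} = 161535 - -558 = 161535 + 558 = 162093$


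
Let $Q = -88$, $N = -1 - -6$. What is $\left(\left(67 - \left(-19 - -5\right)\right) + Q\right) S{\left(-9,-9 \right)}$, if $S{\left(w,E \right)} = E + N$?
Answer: $28$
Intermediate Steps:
$N = 5$ ($N = -1 + 6 = 5$)
$S{\left(w,E \right)} = 5 + E$ ($S{\left(w,E \right)} = E + 5 = 5 + E$)
$\left(\left(67 - \left(-19 - -5\right)\right) + Q\right) S{\left(-9,-9 \right)} = \left(\left(67 - \left(-19 - -5\right)\right) - 88\right) \left(5 - 9\right) = \left(\left(67 - \left(-19 + 5\right)\right) - 88\right) \left(-4\right) = \left(\left(67 - -14\right) - 88\right) \left(-4\right) = \left(\left(67 + 14\right) - 88\right) \left(-4\right) = \left(81 - 88\right) \left(-4\right) = \left(-7\right) \left(-4\right) = 28$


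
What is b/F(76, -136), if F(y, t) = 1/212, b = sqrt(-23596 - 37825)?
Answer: 212*I*sqrt(61421) ≈ 52541.0*I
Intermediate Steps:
b = I*sqrt(61421) (b = sqrt(-61421) = I*sqrt(61421) ≈ 247.83*I)
F(y, t) = 1/212
b/F(76, -136) = (I*sqrt(61421))/(1/212) = (I*sqrt(61421))*212 = 212*I*sqrt(61421)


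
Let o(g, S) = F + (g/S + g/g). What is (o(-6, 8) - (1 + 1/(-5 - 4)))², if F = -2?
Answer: 9025/1296 ≈ 6.9637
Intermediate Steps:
o(g, S) = -1 + g/S (o(g, S) = -2 + (g/S + g/g) = -2 + (g/S + 1) = -2 + (1 + g/S) = -1 + g/S)
(o(-6, 8) - (1 + 1/(-5 - 4)))² = ((-6 - 1*8)/8 - (1 + 1/(-5 - 4)))² = ((-6 - 8)/8 - (1 + 1/(-9)))² = ((⅛)*(-14) - (1 - ⅑))² = (-7/4 - 1*8/9)² = (-7/4 - 8/9)² = (-95/36)² = 9025/1296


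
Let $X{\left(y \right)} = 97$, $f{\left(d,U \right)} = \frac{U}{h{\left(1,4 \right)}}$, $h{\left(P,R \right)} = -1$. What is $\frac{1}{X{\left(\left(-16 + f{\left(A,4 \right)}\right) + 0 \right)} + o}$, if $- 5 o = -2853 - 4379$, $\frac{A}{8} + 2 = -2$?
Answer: $\frac{5}{7717} \approx 0.00064792$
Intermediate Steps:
$A = -32$ ($A = -16 + 8 \left(-2\right) = -16 - 16 = -32$)
$f{\left(d,U \right)} = - U$ ($f{\left(d,U \right)} = \frac{U}{-1} = U \left(-1\right) = - U$)
$o = \frac{7232}{5}$ ($o = - \frac{-2853 - 4379}{5} = \left(- \frac{1}{5}\right) \left(-7232\right) = \frac{7232}{5} \approx 1446.4$)
$\frac{1}{X{\left(\left(-16 + f{\left(A,4 \right)}\right) + 0 \right)} + o} = \frac{1}{97 + \frac{7232}{5}} = \frac{1}{\frac{7717}{5}} = \frac{5}{7717}$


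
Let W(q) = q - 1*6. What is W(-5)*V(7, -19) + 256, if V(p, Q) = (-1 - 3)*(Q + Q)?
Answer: -1416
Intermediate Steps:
W(q) = -6 + q (W(q) = q - 6 = -6 + q)
V(p, Q) = -8*Q
W(-5)*V(7, -19) + 256 = (-6 - 5)*(-8*(-19)) + 256 = -11*152 + 256 = -1672 + 256 = -1416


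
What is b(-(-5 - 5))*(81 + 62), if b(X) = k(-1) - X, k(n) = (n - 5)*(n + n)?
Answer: 286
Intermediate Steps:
k(n) = 2*n*(-5 + n) (k(n) = (-5 + n)*(2*n) = 2*n*(-5 + n))
b(X) = 12 - X (b(X) = 2*(-1)*(-5 - 1) - X = 2*(-1)*(-6) - X = 12 - X)
b(-(-5 - 5))*(81 + 62) = (12 - (-1)*(-5 - 5))*(81 + 62) = (12 - (-1)*(-10))*143 = (12 - 1*10)*143 = (12 - 10)*143 = 2*143 = 286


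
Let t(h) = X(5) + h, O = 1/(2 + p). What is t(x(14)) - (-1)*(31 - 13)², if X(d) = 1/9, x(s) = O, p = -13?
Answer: 32078/99 ≈ 324.02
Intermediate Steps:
O = -1/11 (O = 1/(2 - 13) = 1/(-11) = -1/11 ≈ -0.090909)
x(s) = -1/11
X(d) = ⅑
t(h) = ⅑ + h
t(x(14)) - (-1)*(31 - 13)² = (⅑ - 1/11) - (-1)*(31 - 13)² = 2/99 - (-1)*18² = 2/99 - (-1)*324 = 2/99 - 1*(-324) = 2/99 + 324 = 32078/99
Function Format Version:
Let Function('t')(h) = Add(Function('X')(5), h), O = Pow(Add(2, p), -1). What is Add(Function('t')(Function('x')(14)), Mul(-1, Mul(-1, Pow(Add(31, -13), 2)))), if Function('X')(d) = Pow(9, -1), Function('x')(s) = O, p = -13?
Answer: Rational(32078, 99) ≈ 324.02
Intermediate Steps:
O = Rational(-1, 11) (O = Pow(Add(2, -13), -1) = Pow(-11, -1) = Rational(-1, 11) ≈ -0.090909)
Function('x')(s) = Rational(-1, 11)
Function('X')(d) = Rational(1, 9)
Function('t')(h) = Add(Rational(1, 9), h)
Add(Function('t')(Function('x')(14)), Mul(-1, Mul(-1, Pow(Add(31, -13), 2)))) = Add(Add(Rational(1, 9), Rational(-1, 11)), Mul(-1, Mul(-1, Pow(Add(31, -13), 2)))) = Add(Rational(2, 99), Mul(-1, Mul(-1, Pow(18, 2)))) = Add(Rational(2, 99), Mul(-1, Mul(-1, 324))) = Add(Rational(2, 99), Mul(-1, -324)) = Add(Rational(2, 99), 324) = Rational(32078, 99)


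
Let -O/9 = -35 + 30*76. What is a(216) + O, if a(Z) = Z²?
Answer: 26451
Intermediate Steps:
O = -20205 (O = -9*(-35 + 30*76) = -9*(-35 + 2280) = -9*2245 = -20205)
a(216) + O = 216² - 20205 = 46656 - 20205 = 26451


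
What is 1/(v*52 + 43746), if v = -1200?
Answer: -1/18654 ≈ -5.3608e-5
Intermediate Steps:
1/(v*52 + 43746) = 1/(-1200*52 + 43746) = 1/(-62400 + 43746) = 1/(-18654) = -1/18654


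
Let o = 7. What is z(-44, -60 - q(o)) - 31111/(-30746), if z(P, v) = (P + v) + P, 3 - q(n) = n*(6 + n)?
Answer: -1813649/30746 ≈ -58.988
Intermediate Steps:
q(n) = 3 - n*(6 + n)
z(P, v) = v + 2*P
z(-44, -60 - q(o)) - 31111/(-30746) = ((-60 - (3 - 1*7² - 6*7)) + 2*(-44)) - 31111/(-30746) = ((-60 - (3 - 1*49 - 42)) - 88) - 31111*(-1/30746) = ((-60 - (3 - 49 - 42)) - 88) + 31111/30746 = ((-60 - 1*(-88)) - 88) + 31111/30746 = ((-60 + 88) - 88) + 31111/30746 = (28 - 88) + 31111/30746 = -60 + 31111/30746 = -1813649/30746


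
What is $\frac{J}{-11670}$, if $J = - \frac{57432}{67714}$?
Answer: $\frac{4786}{65851865} \approx 7.2678 \cdot 10^{-5}$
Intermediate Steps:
$J = - \frac{28716}{33857}$ ($J = \left(-57432\right) \frac{1}{67714} = - \frac{28716}{33857} \approx -0.84816$)
$\frac{J}{-11670} = - \frac{28716}{33857 \left(-11670\right)} = \left(- \frac{28716}{33857}\right) \left(- \frac{1}{11670}\right) = \frac{4786}{65851865}$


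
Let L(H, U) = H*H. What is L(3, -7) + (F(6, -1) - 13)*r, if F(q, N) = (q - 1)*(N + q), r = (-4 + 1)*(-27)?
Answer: 981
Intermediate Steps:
L(H, U) = H²
r = 81 (r = -3*(-27) = 81)
F(q, N) = (-1 + q)*(N + q)
L(3, -7) + (F(6, -1) - 13)*r = 3² + ((6² - 1*(-1) - 1*6 - 1*6) - 13)*81 = 9 + ((36 + 1 - 6 - 6) - 13)*81 = 9 + (25 - 13)*81 = 9 + 12*81 = 9 + 972 = 981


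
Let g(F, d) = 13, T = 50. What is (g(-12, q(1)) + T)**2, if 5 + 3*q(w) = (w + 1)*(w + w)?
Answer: 3969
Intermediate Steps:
q(w) = -5/3 + 2*w*(1 + w)/3 (q(w) = -5/3 + ((w + 1)*(w + w))/3 = -5/3 + ((1 + w)*(2*w))/3 = -5/3 + (2*w*(1 + w))/3 = -5/3 + 2*w*(1 + w)/3)
(g(-12, q(1)) + T)**2 = (13 + 50)**2 = 63**2 = 3969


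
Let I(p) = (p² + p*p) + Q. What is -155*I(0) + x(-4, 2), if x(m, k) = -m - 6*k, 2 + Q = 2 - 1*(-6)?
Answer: -938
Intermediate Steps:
Q = 6 (Q = -2 + (2 - 1*(-6)) = -2 + (2 + 6) = -2 + 8 = 6)
I(p) = 6 + 2*p² (I(p) = (p² + p*p) + 6 = (p² + p²) + 6 = 2*p² + 6 = 6 + 2*p²)
-155*I(0) + x(-4, 2) = -155*(6 + 2*0²) + (-1*(-4) - 6*2) = -155*(6 + 2*0) + (4 - 12) = -155*(6 + 0) - 8 = -155*6 - 8 = -930 - 8 = -938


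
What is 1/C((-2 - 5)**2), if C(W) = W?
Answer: 1/49 ≈ 0.020408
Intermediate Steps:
1/C((-2 - 5)**2) = 1/((-2 - 5)**2) = 1/((-7)**2) = 1/49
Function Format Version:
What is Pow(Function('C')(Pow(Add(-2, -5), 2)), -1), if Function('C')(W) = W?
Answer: Rational(1, 49) ≈ 0.020408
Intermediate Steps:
Pow(Function('C')(Pow(Add(-2, -5), 2)), -1) = Pow(Pow(Add(-2, -5), 2), -1) = Pow(Pow(-7, 2), -1) = Pow(49, -1) = Rational(1, 49)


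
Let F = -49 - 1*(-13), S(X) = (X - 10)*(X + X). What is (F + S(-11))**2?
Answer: 181476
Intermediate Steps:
S(X) = 2*X*(-10 + X) (S(X) = (-10 + X)*(2*X) = 2*X*(-10 + X))
F = -36 (F = -49 + 13 = -36)
(F + S(-11))**2 = (-36 + 2*(-11)*(-10 - 11))**2 = (-36 + 2*(-11)*(-21))**2 = (-36 + 462)**2 = 426**2 = 181476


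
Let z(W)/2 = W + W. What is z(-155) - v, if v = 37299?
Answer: -37919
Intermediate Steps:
z(W) = 4*W (z(W) = 2*(W + W) = 2*(2*W) = 4*W)
z(-155) - v = 4*(-155) - 1*37299 = -620 - 37299 = -37919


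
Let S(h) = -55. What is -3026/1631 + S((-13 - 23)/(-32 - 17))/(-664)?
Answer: -1919559/1082984 ≈ -1.7725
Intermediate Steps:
-3026/1631 + S((-13 - 23)/(-32 - 17))/(-664) = -3026/1631 - 55/(-664) = -3026*1/1631 - 55*(-1/664) = -3026/1631 + 55/664 = -1919559/1082984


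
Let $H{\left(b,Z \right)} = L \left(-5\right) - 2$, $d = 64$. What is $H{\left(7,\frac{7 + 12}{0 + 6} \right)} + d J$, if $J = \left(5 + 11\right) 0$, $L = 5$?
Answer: $-27$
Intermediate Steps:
$H{\left(b,Z \right)} = -27$ ($H{\left(b,Z \right)} = 5 \left(-5\right) - 2 = -25 - 2 = -27$)
$J = 0$ ($J = 16 \cdot 0 = 0$)
$H{\left(7,\frac{7 + 12}{0 + 6} \right)} + d J = -27 + 64 \cdot 0 = -27 + 0 = -27$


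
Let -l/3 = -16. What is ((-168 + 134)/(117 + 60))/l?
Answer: -17/4248 ≈ -0.0040019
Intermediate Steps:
l = 48 (l = -3*(-16) = 48)
((-168 + 134)/(117 + 60))/l = ((-168 + 134)/(117 + 60))/48 = (-34/177)/48 = (-34*1/177)/48 = (1/48)*(-34/177) = -17/4248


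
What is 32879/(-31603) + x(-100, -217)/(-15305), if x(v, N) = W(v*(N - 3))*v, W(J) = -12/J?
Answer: -2516074094/2418419575 ≈ -1.0404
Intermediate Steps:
x(v, N) = -12/(-3 + N) (x(v, N) = (-12*1/(v*(N - 3)))*v = (-12*1/(v*(-3 + N)))*v = (-12/(v*(-3 + N)))*v = -12/(-3 + N))
32879/(-31603) + x(-100, -217)/(-15305) = 32879/(-31603) - 12/(-3 - 217)/(-15305) = 32879*(-1/31603) - 12/(-220)*(-1/15305) = -2989/2873 - 12*(-1/220)*(-1/15305) = -2989/2873 + (3/55)*(-1/15305) = -2989/2873 - 3/841775 = -2516074094/2418419575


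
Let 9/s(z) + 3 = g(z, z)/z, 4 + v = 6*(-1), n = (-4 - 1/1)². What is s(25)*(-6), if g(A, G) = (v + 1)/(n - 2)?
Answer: 5175/289 ≈ 17.907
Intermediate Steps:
n = 25 (n = (-4 - 1*1)² = (-4 - 1)² = (-5)² = 25)
v = -10 (v = -4 + 6*(-1) = -4 - 6 = -10)
g(A, G) = -9/23 (g(A, G) = (-10 + 1)/(25 - 2) = -9/23)
s(z) = 9/(-3 - 9/(23*z))
s(25)*(-6) = -69*25/(3 + 23*25)*(-6) = -69*25/(3 + 575)*(-6) = -69*25/578*(-6) = -69*25*1/578*(-6) = -1725/578*(-6) = 5175/289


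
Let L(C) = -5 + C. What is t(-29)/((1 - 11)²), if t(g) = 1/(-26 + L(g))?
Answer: -1/6000 ≈ -0.00016667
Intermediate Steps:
t(g) = 1/(-31 + g) (t(g) = 1/(-26 + (-5 + g)) = 1/(-31 + g))
t(-29)/((1 - 11)²) = 1/((-31 - 29)*((1 - 11)²)) = 1/((-60)*((-10)²)) = -1/60/100 = -1/60*1/100 = -1/6000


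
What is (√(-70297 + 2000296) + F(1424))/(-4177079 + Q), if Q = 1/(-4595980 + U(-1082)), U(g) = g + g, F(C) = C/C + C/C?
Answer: -9196288/19206810741377 - 4598144*√1929999/19206810741377 ≈ -0.00033307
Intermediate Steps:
F(C) = 2 (F(C) = 1 + 1 = 2)
U(g) = 2*g
Q = -1/4598144 (Q = 1/(-4595980 + 2*(-1082)) = 1/(-4595980 - 2164) = 1/(-4598144) = -1/4598144 ≈ -2.1748e-7)
(√(-70297 + 2000296) + F(1424))/(-4177079 + Q) = (√(-70297 + 2000296) + 2)/(-4177079 - 1/4598144) = (√1929999 + 2)/(-19206810741377/4598144) = (2 + √1929999)*(-4598144/19206810741377) = -9196288/19206810741377 - 4598144*√1929999/19206810741377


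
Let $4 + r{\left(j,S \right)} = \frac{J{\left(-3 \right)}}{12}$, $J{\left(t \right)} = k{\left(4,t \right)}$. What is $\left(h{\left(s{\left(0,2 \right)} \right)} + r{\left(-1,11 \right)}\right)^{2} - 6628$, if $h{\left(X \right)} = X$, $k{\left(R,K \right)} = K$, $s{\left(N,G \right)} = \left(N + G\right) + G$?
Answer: $- \frac{106047}{16} \approx -6627.9$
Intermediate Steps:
$s{\left(N,G \right)} = N + 2 G$ ($s{\left(N,G \right)} = \left(G + N\right) + G = N + 2 G$)
$J{\left(t \right)} = t$
$r{\left(j,S \right)} = - \frac{17}{4}$ ($r{\left(j,S \right)} = -4 - \frac{3}{12} = -4 - \frac{1}{4} = - \frac{17}{4}$)
$\left(h{\left(s{\left(0,2 \right)} \right)} + r{\left(-1,11 \right)}\right)^{2} - 6628 = \left(\left(0 + 2 \cdot 2\right) - \frac{17}{4}\right)^{2} - 6628 = \left(\left(0 + 4\right) - \frac{17}{4}\right)^{2} - 6628 = \left(4 - \frac{17}{4}\right)^{2} - 6628 = \left(- \frac{1}{4}\right)^{2} - 6628 = \frac{1}{16} - 6628 = - \frac{106047}{16}$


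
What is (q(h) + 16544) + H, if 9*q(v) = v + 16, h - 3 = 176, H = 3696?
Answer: 60785/3 ≈ 20262.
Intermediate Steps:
h = 179 (h = 3 + 176 = 179)
q(v) = 16/9 + v/9 (q(v) = (v + 16)/9 = (16 + v)/9 = 16/9 + v/9)
(q(h) + 16544) + H = ((16/9 + (⅑)*179) + 16544) + 3696 = ((16/9 + 179/9) + 16544) + 3696 = (65/3 + 16544) + 3696 = 49697/3 + 3696 = 60785/3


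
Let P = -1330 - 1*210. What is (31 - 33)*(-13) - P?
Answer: 1566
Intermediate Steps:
P = -1540 (P = -1330 - 210 = -1540)
(31 - 33)*(-13) - P = (31 - 33)*(-13) - 1*(-1540) = -2*(-13) + 1540 = 26 + 1540 = 1566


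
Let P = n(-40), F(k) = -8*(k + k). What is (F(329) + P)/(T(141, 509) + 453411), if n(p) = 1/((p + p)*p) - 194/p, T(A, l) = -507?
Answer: -16829279/1449292800 ≈ -0.011612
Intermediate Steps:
F(k) = -16*k
n(p) = 1/(2*p²) - 194/p (n(p) = 1/(((2*p))*p) - 194/p = (1/(2*p))/p - 194/p = 1/(2*p²) - 194/p)
P = 15521/3200 (P = (½)*(1 - 388*(-40))/(-40)² = (½)*(1/1600)*(1 + 15520) = (½)*(1/1600)*15521 = 15521/3200 ≈ 4.8503)
(F(329) + P)/(T(141, 509) + 453411) = (-16*329 + 15521/3200)/(-507 + 453411) = (-5264 + 15521/3200)/452904 = -16829279/3200*1/452904 = -16829279/1449292800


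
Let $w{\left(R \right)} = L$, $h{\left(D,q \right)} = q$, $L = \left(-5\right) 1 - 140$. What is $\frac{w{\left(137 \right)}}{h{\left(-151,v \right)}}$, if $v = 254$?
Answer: $- \frac{145}{254} \approx -0.57087$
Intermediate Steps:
$L = -145$ ($L = -5 - 140 = -145$)
$w{\left(R \right)} = -145$
$\frac{w{\left(137 \right)}}{h{\left(-151,v \right)}} = - \frac{145}{254}$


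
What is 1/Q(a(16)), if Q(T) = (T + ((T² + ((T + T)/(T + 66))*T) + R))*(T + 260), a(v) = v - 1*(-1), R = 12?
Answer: 83/7471244 ≈ 1.1109e-5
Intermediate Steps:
a(v) = 1 + v (a(v) = v + 1 = 1 + v)
Q(T) = (260 + T)*(12 + T + T² + 2*T²/(66 + T)) (Q(T) = (T + ((T² + ((T + T)/(T + 66))*T) + 12))*(T + 260) = (T + ((T² + ((2*T)/(66 + T))*T) + 12))*(260 + T) = (T + ((T² + (2*T/(66 + T))*T) + 12))*(260 + T) = (T + ((T² + 2*T²/(66 + T)) + 12))*(260 + T) = (T + (12 + T² + 2*T²/(66 + T)))*(260 + T) = (12 + T + T² + 2*T²/(66 + T))*(260 + T) = (260 + T)*(12 + T + T² + 2*T²/(66 + T)))
1/Q(a(16)) = 1/((205920 + (1 + 16)⁴ + 329*(1 + 16)³ + 18018*(1 + 16)² + 21072*(1 + 16))/(66 + (1 + 16))) = 1/((205920 + 17⁴ + 329*17³ + 18018*17² + 21072*17)/(66 + 17)) = 1/((205920 + 83521 + 329*4913 + 18018*289 + 358224)/83) = 1/((205920 + 83521 + 1616377 + 5207202 + 358224)/83) = 1/((1/83)*7471244) = 1/(7471244/83) = 83/7471244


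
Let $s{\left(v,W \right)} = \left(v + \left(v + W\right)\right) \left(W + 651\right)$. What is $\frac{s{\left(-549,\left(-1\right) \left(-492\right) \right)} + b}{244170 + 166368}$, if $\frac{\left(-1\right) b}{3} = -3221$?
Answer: $- \frac{227665}{136846} \approx -1.6637$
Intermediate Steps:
$s{\left(v,W \right)} = \left(651 + W\right) \left(W + 2 v\right)$ ($s{\left(v,W \right)} = \left(v + \left(W + v\right)\right) \left(651 + W\right) = \left(W + 2 v\right) \left(651 + W\right) = \left(651 + W\right) \left(W + 2 v\right)$)
$b = 9663$ ($b = \left(-3\right) \left(-3221\right) = 9663$)
$\frac{s{\left(-549,\left(-1\right) \left(-492\right) \right)} + b}{244170 + 166368} = \frac{\left(\left(\left(-1\right) \left(-492\right)\right)^{2} + 651 \left(\left(-1\right) \left(-492\right)\right) + 1302 \left(-549\right) + 2 \left(\left(-1\right) \left(-492\right)\right) \left(-549\right)\right) + 9663}{244170 + 166368} = \frac{\left(492^{2} + 651 \cdot 492 - 714798 + 2 \cdot 492 \left(-549\right)\right) + 9663}{410538} = \left(\left(242064 + 320292 - 714798 - 540216\right) + 9663\right) \frac{1}{410538} = \left(-692658 + 9663\right) \frac{1}{410538} = \left(-682995\right) \frac{1}{410538} = - \frac{227665}{136846}$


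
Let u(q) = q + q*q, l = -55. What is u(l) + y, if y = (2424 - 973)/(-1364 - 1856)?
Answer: 9561949/3220 ≈ 2969.6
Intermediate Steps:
u(q) = q + q²
y = -1451/3220 (y = 1451/(-3220) = 1451*(-1/3220) = -1451/3220 ≈ -0.45062)
u(l) + y = -55*(1 - 55) - 1451/3220 = -55*(-54) - 1451/3220 = 2970 - 1451/3220 = 9561949/3220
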